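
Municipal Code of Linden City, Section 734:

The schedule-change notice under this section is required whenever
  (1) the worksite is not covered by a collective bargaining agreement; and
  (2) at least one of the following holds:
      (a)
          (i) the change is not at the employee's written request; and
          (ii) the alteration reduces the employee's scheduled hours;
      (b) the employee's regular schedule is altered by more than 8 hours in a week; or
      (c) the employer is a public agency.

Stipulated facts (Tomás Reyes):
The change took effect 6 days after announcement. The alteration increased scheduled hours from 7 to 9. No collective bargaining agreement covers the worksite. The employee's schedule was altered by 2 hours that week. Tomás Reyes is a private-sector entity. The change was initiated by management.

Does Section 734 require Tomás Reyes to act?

No — not required.

(1) no CBA — met.
(i) not employee-requested — met.
(ii) hours reduced — not satisfied.
(a) = T AND F = false.
(b) schedule shift > 8h — not satisfied.
(c) public agency — fails.
(2) = F OR F OR F = false.
So Overall is not satisfied (T AND F).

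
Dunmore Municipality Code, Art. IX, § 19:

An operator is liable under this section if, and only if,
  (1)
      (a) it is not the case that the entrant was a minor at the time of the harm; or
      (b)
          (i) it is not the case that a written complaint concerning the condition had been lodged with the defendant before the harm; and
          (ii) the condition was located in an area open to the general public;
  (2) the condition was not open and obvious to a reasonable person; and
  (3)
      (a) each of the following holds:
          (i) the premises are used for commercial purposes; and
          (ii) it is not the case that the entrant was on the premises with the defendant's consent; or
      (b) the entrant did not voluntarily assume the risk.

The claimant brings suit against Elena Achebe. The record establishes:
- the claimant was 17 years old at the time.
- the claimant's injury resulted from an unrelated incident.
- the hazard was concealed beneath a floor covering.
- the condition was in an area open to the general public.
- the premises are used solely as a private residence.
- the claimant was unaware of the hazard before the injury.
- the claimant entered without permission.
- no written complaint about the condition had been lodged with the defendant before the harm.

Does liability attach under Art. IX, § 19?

(a) not (entrant a minor) — not met.
(i) not (complaint lodged) — holds.
(ii) public area — holds.
(b): T AND T → true.
So (1) is satisfied (F OR T).
(2) not open/obvious — met.
(i) commercial use — fails.
(ii) not (consent to enter) — satisfied.
(a): F AND T → false.
(b) no assumed risk — satisfied.
So (3) is satisfied (F OR T).
So Overall is satisfied (T AND T AND T).

Yes — liable.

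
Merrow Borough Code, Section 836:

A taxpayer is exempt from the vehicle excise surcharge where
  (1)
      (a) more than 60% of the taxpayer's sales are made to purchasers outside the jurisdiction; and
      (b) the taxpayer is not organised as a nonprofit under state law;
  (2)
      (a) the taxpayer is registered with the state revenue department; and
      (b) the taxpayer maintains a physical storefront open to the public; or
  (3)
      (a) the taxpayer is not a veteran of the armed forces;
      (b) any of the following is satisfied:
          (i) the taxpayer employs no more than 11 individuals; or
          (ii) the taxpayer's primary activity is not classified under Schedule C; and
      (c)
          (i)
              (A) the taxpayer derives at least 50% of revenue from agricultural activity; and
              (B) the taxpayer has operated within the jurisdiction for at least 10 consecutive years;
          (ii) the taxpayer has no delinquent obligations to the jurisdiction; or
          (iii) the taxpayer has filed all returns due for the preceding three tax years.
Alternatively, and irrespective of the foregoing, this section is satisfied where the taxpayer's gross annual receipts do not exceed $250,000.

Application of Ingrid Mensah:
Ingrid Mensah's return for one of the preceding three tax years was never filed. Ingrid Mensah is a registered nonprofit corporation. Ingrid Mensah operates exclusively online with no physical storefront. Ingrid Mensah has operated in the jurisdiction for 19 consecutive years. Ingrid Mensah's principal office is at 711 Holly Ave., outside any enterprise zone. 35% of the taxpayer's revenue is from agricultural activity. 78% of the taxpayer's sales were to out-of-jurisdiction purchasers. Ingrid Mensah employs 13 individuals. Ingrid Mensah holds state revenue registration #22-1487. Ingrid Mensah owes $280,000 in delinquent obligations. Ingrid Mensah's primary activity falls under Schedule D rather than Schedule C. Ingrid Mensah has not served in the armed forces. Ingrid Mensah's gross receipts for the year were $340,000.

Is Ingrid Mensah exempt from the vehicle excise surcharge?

No — not exempt.

(a) >60% out-of-jur. sales — holds.
(b) not (nonprofit) — fails.
(1) = T AND F = false.
(a) state-registered — met.
(b) has storefront — fails.
(2) = T AND F = false.
(a) not (veteran) — holds.
(i) ≤ 11 employees — not satisfied.
(ii) not (Schedule C activity) — met.
(b): F OR T → true.
(A) ≥50% agricultural — fails.
(B) ≥ 10 yrs in jurisdiction — holds.
(i) = F AND T = false.
(ii) no delinquency — not satisfied.
(iii) returns current — not satisfied.
So (c) is not satisfied (F OR F OR F).
(3): T AND T AND F → false.
So Overall is not satisfied (F OR F OR F).
Exception (receipts ≤ $250,000) — not satisfied.
Result: main false OR exception false → false.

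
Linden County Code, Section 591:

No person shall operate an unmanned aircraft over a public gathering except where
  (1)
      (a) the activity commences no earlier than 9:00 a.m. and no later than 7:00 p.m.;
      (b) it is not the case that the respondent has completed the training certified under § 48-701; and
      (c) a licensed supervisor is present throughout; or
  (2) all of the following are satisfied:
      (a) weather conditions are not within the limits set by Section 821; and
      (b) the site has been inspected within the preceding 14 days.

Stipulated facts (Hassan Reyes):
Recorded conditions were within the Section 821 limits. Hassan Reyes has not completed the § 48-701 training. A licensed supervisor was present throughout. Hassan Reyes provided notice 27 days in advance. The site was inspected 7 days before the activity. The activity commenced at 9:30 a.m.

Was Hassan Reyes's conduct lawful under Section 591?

(a) start within hours — satisfied.
(b) not (training certified) — holds.
(c) supervisor present — met.
(1): T AND T AND T → true.
(a) not (weather ok) — not satisfied.
(b) site inspected — holds.
So (2) is not satisfied (F AND T).
So Overall is satisfied (T OR F).

Yes — lawful.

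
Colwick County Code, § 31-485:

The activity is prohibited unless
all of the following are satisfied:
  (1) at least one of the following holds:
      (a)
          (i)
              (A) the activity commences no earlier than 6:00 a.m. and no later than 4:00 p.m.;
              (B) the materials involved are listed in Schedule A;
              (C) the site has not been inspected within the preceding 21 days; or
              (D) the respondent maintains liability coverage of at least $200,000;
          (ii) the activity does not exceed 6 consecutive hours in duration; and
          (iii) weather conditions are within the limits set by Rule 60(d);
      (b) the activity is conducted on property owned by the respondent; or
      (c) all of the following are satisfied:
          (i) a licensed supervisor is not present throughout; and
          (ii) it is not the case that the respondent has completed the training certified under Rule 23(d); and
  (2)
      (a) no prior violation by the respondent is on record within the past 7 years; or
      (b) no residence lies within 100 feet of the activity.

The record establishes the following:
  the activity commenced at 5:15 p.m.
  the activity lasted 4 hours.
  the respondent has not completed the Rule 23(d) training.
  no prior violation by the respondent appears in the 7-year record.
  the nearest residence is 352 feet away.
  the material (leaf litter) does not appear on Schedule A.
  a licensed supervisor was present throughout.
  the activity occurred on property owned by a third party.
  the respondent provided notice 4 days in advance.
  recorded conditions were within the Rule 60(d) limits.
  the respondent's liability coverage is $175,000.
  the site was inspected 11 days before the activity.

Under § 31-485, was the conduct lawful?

(A) start within hours — fails.
(B) Schedule A material — not satisfied.
(C) not (site inspected) — not satisfied.
(D) coverage ≥ $200,000 — not met.
So (i) is not satisfied (F OR F OR F OR F).
(ii) ≤ 6 hrs duration — satisfied.
(iii) weather ok — satisfied.
(a) = F AND T AND T = false.
(b) own property — not satisfied.
(i) not (supervisor present) — not met.
(ii) not (training certified) — met.
(c) = F AND T = false.
So (1) is not satisfied (F OR F OR F).
(a) no prior violation — satisfied.
(b) no residence in 100 ft — met.
(2) = T OR T = true.
Overall: F AND T → false.

No — unlawful.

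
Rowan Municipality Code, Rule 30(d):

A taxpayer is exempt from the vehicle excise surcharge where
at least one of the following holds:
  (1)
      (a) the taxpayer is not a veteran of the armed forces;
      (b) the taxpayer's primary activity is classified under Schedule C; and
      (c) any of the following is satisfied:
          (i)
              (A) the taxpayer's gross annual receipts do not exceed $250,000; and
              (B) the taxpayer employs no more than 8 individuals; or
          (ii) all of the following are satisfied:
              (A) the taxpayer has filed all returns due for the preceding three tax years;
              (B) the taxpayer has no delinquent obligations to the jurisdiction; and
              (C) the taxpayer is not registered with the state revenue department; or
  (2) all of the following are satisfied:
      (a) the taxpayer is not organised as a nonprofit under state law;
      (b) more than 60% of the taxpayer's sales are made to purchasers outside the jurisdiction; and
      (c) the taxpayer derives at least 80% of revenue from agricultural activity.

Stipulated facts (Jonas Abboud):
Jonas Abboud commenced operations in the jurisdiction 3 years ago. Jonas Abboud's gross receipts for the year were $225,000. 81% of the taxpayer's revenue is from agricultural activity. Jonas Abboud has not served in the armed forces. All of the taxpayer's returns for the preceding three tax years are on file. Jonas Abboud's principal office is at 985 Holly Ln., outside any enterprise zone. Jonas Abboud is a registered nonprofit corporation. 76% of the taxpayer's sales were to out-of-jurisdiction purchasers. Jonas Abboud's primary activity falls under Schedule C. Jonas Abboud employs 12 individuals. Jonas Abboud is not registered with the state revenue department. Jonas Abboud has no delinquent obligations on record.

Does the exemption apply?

Yes — exempt.

(a) not (veteran) — holds.
(b) Schedule C activity — satisfied.
(A) receipts ≤ $250,000 — met.
(B) ≤ 8 employees — fails.
(i) = T AND F = false.
(A) returns current — met.
(B) no delinquency — met.
(C) not (state-registered) — met.
(ii) = T AND T AND T = true.
(c): F OR T → true.
(1) = T AND T AND T = true.
(a) not (nonprofit) — fails.
(b) >60% out-of-jur. sales — met.
(c) ≥80% agricultural — met.
(2): F AND T AND T → false.
Overall: T OR F → true.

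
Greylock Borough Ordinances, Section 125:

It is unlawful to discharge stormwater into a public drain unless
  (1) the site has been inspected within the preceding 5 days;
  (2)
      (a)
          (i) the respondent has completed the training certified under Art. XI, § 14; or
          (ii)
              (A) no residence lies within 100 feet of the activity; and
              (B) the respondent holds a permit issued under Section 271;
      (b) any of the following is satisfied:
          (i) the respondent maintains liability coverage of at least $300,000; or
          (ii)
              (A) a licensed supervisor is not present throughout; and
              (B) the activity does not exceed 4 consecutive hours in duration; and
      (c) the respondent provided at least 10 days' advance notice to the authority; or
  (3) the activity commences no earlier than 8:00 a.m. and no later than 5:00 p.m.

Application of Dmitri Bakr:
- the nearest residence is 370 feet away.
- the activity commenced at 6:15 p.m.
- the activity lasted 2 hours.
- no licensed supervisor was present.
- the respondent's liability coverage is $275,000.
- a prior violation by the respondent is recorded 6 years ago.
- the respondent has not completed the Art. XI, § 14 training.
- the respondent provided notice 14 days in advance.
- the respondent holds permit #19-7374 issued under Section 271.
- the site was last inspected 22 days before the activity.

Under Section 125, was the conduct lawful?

Yes — lawful.

(1) site inspected — not satisfied.
(i) training certified — fails.
(A) no residence in 100 ft — holds.
(B) holds permit — satisfied.
(ii): T AND T → true.
(a) = F OR T = true.
(i) coverage ≥ $300,000 — not met.
(A) not (supervisor present) — met.
(B) ≤ 4 hrs duration — met.
(ii): T AND T → true.
(b) = F OR T = true.
(c) ≥10 days' notice — satisfied.
So (2) is satisfied (T AND T AND T).
(3) start within hours — not met.
So Overall is satisfied (F OR T OR F).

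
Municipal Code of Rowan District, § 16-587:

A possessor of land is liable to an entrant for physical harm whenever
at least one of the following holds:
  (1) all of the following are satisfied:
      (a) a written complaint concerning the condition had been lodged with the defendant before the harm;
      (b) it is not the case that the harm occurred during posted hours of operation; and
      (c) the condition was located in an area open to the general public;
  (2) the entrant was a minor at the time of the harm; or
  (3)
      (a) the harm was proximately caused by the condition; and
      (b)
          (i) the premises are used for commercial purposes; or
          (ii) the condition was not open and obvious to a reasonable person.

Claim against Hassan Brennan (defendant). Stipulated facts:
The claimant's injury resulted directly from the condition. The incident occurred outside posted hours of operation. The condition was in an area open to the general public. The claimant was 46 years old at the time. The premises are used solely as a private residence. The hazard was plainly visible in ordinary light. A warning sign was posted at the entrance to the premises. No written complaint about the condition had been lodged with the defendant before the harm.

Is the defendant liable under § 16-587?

No — not liable.

(a) complaint lodged — not satisfied.
(b) not (during posted hours) — satisfied.
(c) public area — met.
(1) = F AND T AND T = false.
(2) entrant a minor — fails.
(a) proximate cause — holds.
(i) commercial use — fails.
(ii) not open/obvious — fails.
(b): F OR F → false.
So (3) is not satisfied (T AND F).
So Overall is not satisfied (F OR F OR F).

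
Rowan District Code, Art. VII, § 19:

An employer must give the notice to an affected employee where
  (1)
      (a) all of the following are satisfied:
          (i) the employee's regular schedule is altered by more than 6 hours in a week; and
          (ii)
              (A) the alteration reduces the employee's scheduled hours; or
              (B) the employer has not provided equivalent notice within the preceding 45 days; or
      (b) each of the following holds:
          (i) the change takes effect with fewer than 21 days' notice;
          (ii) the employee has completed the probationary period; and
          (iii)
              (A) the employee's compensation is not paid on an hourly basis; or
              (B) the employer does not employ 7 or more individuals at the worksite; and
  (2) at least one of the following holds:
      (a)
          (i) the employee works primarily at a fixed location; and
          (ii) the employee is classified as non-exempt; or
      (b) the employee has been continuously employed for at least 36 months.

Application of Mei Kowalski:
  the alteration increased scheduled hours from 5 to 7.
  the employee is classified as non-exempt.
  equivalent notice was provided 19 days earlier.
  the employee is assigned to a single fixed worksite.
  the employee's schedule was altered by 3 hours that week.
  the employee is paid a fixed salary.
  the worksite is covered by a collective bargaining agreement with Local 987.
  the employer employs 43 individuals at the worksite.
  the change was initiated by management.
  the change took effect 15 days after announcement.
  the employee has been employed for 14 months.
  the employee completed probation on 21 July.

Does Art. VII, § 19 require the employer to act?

Yes — required.

(i) schedule shift > 6h — fails.
(A) hours reduced — not satisfied.
(B) no recent notice — not satisfied.
So (ii) is not satisfied (F OR F).
(a): F AND F → false.
(i) < 21 days' notice — satisfied.
(ii) past probation — holds.
(A) not (hourly-paid) — met.
(B) not (≥ 7 at site) — not met.
So (iii) is satisfied (T OR F).
So (b) is satisfied (T AND T AND T).
So (1) is satisfied (F OR T).
(i) fixed location — holds.
(ii) non-exempt — satisfied.
(a) = T AND T = true.
(b) tenure ≥ 36 mo. — not met.
(2): T OR F → true.
Overall = T AND T = true.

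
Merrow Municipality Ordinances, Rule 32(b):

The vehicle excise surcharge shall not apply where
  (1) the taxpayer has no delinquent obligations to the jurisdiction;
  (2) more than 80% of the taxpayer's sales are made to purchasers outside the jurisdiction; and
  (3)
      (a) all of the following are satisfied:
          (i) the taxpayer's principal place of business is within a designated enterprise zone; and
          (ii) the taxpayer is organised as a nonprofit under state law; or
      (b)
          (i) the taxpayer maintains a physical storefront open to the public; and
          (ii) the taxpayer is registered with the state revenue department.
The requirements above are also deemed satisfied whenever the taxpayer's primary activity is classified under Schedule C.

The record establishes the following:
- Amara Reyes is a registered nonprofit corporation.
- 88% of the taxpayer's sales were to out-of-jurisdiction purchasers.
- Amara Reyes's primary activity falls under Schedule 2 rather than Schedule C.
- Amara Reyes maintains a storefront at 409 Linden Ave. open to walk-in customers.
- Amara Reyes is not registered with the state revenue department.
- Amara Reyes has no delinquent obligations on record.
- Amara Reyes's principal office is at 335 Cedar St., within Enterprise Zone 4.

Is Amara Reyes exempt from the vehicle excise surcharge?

(1) no delinquency — satisfied.
(2) >80% out-of-jur. sales — met.
(i) in enterprise zone — met.
(ii) nonprofit — holds.
(a) = T AND T = true.
(i) has storefront — holds.
(ii) state-registered — not met.
(b) = T AND F = false.
So (3) is satisfied (T OR F).
Overall: T AND T AND T → true.
Exception (Schedule C activity) — not satisfied.
Result: main true OR exception false → true.

Yes — exempt.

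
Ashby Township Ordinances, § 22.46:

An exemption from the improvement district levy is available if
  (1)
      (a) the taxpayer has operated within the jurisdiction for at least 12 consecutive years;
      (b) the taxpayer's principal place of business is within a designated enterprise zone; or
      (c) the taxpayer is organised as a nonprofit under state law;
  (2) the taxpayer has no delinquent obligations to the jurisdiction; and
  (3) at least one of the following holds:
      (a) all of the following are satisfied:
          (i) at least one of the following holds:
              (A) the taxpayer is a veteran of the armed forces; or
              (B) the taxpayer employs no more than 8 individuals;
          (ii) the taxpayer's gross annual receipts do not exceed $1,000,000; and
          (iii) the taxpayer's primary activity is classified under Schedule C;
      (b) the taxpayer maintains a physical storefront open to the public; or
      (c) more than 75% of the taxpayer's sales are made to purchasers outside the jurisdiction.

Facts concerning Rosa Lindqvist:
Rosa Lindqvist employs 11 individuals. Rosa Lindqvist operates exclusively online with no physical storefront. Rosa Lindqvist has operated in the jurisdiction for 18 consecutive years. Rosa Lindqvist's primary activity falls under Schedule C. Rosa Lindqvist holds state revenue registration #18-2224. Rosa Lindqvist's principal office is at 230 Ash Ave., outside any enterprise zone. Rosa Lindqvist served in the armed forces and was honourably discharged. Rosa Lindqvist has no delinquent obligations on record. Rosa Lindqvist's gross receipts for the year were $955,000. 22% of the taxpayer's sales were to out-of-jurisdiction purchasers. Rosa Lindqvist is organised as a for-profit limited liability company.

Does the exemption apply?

(a) ≥ 12 yrs in jurisdiction — holds.
(b) in enterprise zone — not met.
(c) nonprofit — not met.
(1) = T OR F OR F = true.
(2) no delinquency — holds.
(A) veteran — met.
(B) ≤ 8 employees — fails.
(i): T OR F → true.
(ii) receipts ≤ $1,000,000 — holds.
(iii) Schedule C activity — holds.
So (a) is satisfied (T AND T AND T).
(b) has storefront — not satisfied.
(c) >75% out-of-jur. sales — not satisfied.
(3): T OR F OR F → true.
Overall = T AND T AND T = true.

Yes — exempt.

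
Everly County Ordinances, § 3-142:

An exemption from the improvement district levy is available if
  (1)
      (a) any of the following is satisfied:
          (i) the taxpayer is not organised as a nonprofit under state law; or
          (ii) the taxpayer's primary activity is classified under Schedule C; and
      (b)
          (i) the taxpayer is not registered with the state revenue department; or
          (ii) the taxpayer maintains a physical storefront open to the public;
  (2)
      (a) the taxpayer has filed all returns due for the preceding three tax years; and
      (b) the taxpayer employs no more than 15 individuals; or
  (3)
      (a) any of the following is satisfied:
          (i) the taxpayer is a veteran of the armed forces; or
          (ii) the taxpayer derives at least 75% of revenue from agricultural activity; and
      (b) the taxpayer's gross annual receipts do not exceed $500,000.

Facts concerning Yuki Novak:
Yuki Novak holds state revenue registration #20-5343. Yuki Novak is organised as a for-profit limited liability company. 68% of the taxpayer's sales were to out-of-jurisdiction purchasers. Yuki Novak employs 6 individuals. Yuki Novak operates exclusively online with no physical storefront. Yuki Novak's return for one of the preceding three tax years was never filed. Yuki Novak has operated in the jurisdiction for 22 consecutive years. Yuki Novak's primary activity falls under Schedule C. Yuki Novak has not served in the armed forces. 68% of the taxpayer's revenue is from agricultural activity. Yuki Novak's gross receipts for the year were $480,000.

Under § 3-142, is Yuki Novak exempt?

(i) not (nonprofit) — holds.
(ii) Schedule C activity — holds.
So (a) is satisfied (T OR T).
(i) not (state-registered) — not met.
(ii) has storefront — fails.
(b) = F OR F = false.
(1): T AND F → false.
(a) returns current — not met.
(b) ≤ 15 employees — holds.
(2) = F AND T = false.
(i) veteran — fails.
(ii) ≥75% agricultural — fails.
(a): F OR F → false.
(b) receipts ≤ $500,000 — met.
(3) = F AND T = false.
Overall = F OR F OR F = false.

No — not exempt.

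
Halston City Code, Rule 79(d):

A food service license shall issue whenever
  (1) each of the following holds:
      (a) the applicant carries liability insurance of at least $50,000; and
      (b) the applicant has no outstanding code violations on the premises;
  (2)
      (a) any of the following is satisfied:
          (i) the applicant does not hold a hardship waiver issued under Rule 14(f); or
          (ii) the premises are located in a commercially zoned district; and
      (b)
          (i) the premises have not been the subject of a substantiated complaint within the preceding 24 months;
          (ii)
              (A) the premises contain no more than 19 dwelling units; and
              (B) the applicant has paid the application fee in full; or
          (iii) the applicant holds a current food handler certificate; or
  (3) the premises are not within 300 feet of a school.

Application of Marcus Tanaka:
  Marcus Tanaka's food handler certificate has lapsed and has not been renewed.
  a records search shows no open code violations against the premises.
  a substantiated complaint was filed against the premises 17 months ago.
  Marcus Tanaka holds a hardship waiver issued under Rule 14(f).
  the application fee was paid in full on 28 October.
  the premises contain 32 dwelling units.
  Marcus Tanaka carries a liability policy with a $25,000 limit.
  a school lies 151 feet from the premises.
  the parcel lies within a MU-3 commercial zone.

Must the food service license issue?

(a) insurance ≥ $50,000 — not met.
(b) no code violations — satisfied.
(1) = F AND T = false.
(i) not (hardship waiver) — fails.
(ii) commercially zoned — holds.
(a) = F OR T = true.
(i) no complaint in 24 mo. — fails.
(A) ≤ 19 units — not satisfied.
(B) fee paid — met.
(ii) = F AND T = false.
(iii) food handler cert. — fails.
(b): F OR F OR F → false.
So (2) is not satisfied (T AND F).
(3) ≥300 ft from school — not satisfied.
Overall: F OR F OR F → false.

No — denied.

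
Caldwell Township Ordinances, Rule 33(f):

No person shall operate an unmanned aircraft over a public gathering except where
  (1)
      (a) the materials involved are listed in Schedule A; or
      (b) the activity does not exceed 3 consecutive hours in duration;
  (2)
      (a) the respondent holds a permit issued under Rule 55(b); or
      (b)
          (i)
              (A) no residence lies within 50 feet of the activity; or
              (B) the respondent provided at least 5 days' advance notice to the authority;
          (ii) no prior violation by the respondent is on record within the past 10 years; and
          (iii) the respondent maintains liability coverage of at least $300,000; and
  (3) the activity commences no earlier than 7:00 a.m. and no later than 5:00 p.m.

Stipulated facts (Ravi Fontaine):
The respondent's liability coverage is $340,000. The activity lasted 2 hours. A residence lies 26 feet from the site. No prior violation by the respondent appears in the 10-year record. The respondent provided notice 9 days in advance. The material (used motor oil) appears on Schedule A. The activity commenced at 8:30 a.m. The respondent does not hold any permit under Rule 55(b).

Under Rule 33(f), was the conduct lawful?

Yes — lawful.

(a) Schedule A material — met.
(b) ≤ 3 hrs duration — holds.
(1) = T OR T = true.
(a) holds permit — not met.
(A) no residence in 50 ft — fails.
(B) ≥5 days' notice — met.
So (i) is satisfied (F OR T).
(ii) no prior violation — satisfied.
(iii) coverage ≥ $300,000 — met.
So (b) is satisfied (T AND T AND T).
So (2) is satisfied (F OR T).
(3) start within hours — holds.
Overall = T AND T AND T = true.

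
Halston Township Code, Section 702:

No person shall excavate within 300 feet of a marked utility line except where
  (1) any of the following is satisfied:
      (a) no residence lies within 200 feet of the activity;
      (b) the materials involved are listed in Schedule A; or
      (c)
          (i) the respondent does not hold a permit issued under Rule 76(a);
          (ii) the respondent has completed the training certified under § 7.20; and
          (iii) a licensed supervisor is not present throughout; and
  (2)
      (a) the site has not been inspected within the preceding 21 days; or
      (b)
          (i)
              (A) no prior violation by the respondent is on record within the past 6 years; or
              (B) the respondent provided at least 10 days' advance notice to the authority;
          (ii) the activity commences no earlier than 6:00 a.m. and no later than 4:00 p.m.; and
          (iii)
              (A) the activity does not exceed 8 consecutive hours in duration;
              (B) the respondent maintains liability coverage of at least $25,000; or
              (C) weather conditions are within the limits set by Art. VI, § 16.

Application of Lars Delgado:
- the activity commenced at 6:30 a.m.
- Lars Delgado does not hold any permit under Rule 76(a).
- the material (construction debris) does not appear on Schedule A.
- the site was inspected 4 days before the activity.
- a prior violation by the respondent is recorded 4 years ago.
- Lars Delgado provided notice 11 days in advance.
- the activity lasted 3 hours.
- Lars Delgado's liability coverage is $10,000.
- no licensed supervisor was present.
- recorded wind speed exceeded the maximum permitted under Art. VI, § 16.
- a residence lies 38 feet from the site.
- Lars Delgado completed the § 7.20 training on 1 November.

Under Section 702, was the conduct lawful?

Yes — lawful.

(a) no residence in 200 ft — not satisfied.
(b) Schedule A material — fails.
(i) not (holds permit) — satisfied.
(ii) training certified — met.
(iii) not (supervisor present) — met.
(c) = T AND T AND T = true.
(1): F OR F OR T → true.
(a) not (site inspected) — not met.
(A) no prior violation — not satisfied.
(B) ≥10 days' notice — holds.
(i) = F OR T = true.
(ii) start within hours — satisfied.
(A) ≤ 8 hrs duration — met.
(B) coverage ≥ $25,000 — fails.
(C) weather ok — not satisfied.
(iii) = T OR F OR F = true.
So (b) is satisfied (T AND T AND T).
(2) = F OR T = true.
Overall: T AND T → true.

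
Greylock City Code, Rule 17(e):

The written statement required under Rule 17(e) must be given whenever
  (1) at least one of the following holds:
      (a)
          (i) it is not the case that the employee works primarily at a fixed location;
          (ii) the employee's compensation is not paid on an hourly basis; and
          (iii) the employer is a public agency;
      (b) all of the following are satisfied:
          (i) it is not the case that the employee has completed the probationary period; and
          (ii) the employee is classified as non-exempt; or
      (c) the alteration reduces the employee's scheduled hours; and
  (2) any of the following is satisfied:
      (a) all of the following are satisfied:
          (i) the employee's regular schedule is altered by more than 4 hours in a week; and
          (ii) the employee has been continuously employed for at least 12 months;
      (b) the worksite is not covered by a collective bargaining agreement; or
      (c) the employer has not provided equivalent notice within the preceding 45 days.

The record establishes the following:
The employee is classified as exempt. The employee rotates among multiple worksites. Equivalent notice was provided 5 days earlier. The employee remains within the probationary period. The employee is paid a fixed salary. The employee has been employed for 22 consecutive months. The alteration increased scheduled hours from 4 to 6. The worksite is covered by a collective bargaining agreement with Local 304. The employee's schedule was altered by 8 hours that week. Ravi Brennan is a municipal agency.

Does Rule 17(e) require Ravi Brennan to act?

(i) not (fixed location) — holds.
(ii) not (hourly-paid) — met.
(iii) public agency — holds.
(a) = T AND T AND T = true.
(i) not (past probation) — satisfied.
(ii) non-exempt — fails.
(b) = T AND F = false.
(c) hours reduced — fails.
(1) = T OR F OR F = true.
(i) schedule shift > 4h — holds.
(ii) tenure ≥ 12 mo. — met.
So (a) is satisfied (T AND T).
(b) no CBA — not satisfied.
(c) no recent notice — not met.
(2) = T OR F OR F = true.
Overall = T AND T = true.

Yes — required.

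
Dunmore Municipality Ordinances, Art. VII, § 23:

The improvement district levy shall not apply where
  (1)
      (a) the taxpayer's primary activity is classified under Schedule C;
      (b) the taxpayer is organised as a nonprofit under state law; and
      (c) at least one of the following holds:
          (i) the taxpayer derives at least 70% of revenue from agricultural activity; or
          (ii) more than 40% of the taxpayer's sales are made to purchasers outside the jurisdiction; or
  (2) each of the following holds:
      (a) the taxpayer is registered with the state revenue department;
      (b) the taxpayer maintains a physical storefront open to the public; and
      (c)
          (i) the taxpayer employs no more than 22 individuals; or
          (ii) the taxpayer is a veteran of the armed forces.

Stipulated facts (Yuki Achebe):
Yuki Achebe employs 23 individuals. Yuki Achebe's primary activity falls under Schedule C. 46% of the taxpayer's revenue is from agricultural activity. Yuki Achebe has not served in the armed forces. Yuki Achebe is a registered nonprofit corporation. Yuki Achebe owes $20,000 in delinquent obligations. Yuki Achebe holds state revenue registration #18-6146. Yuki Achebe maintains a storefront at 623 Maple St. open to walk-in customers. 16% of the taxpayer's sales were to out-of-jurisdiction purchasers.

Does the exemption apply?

(a) Schedule C activity — holds.
(b) nonprofit — satisfied.
(i) ≥70% agricultural — not satisfied.
(ii) >40% out-of-jur. sales — fails.
(c) = F OR F = false.
So (1) is not satisfied (T AND T AND F).
(a) state-registered — met.
(b) has storefront — holds.
(i) ≤ 22 employees — not met.
(ii) veteran — not met.
(c) = F OR F = false.
(2) = T AND T AND F = false.
So Overall is not satisfied (F OR F).

No — not exempt.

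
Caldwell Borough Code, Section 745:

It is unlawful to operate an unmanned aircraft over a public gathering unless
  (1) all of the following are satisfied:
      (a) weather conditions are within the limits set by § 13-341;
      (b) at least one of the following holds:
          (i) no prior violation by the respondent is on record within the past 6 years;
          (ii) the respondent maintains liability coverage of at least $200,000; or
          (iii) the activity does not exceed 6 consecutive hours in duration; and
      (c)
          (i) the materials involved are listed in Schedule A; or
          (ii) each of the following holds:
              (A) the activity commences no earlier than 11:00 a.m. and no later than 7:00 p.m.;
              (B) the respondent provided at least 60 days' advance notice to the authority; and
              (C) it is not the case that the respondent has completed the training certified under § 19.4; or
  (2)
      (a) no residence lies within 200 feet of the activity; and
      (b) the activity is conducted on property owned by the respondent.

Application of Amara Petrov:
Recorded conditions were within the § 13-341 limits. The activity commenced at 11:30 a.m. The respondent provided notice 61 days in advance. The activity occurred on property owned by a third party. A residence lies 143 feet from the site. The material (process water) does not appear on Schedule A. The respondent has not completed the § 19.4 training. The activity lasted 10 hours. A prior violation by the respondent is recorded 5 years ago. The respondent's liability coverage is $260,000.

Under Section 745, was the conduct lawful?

Yes — lawful.

(a) weather ok — satisfied.
(i) no prior violation — not met.
(ii) coverage ≥ $200,000 — satisfied.
(iii) ≤ 6 hrs duration — not satisfied.
(b) = F OR T OR F = true.
(i) Schedule A material — fails.
(A) start within hours — met.
(B) ≥60 days' notice — met.
(C) not (training certified) — met.
(ii) = T AND T AND T = true.
(c) = F OR T = true.
(1) = T AND T AND T = true.
(a) no residence in 200 ft — not satisfied.
(b) own property — not satisfied.
(2) = F AND F = false.
Overall: T OR F → true.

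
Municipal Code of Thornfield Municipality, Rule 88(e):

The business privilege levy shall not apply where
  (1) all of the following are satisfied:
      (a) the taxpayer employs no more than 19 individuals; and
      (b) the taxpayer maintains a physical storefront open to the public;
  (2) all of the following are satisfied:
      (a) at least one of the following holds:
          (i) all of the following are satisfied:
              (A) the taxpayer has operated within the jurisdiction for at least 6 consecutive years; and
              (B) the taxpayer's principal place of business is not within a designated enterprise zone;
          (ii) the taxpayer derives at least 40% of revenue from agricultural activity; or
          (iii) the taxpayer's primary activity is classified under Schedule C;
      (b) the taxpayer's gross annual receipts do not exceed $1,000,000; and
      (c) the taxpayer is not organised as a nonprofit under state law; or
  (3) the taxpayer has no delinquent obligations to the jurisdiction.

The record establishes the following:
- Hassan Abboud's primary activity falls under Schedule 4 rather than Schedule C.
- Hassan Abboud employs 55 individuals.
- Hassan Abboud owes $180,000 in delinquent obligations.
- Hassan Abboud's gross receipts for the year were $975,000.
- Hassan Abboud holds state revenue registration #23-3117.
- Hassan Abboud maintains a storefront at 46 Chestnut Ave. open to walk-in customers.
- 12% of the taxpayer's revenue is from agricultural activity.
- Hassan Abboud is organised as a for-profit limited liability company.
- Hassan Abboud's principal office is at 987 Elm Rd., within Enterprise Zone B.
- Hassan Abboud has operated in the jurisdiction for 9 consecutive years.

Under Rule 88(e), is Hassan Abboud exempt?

(a) ≤ 19 employees — not met.
(b) has storefront — holds.
(1): F AND T → false.
(A) ≥ 6 yrs in jurisdiction — met.
(B) not (in enterprise zone) — not satisfied.
(i): T AND F → false.
(ii) ≥40% agricultural — fails.
(iii) Schedule C activity — fails.
(a) = F OR F OR F = false.
(b) receipts ≤ $1,000,000 — met.
(c) not (nonprofit) — met.
(2): F AND T AND T → false.
(3) no delinquency — not met.
Overall: F OR F OR F → false.

No — not exempt.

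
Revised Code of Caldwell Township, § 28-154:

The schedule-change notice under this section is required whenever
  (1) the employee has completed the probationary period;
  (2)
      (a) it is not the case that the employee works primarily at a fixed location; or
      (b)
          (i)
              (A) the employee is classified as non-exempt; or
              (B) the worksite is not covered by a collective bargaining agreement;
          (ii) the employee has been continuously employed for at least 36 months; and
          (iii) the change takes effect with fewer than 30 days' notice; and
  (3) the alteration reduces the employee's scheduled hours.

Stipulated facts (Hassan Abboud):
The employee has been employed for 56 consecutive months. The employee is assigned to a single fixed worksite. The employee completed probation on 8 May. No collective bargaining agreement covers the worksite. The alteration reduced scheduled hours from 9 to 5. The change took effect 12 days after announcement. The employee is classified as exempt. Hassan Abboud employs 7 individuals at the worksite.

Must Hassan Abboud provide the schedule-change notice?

(1) past probation — satisfied.
(a) not (fixed location) — not met.
(A) non-exempt — not satisfied.
(B) no CBA — holds.
(i): F OR T → true.
(ii) tenure ≥ 36 mo. — satisfied.
(iii) < 30 days' notice — holds.
So (b) is satisfied (T AND T AND T).
(2): F OR T → true.
(3) hours reduced — satisfied.
Overall: T AND T AND T → true.

Yes — required.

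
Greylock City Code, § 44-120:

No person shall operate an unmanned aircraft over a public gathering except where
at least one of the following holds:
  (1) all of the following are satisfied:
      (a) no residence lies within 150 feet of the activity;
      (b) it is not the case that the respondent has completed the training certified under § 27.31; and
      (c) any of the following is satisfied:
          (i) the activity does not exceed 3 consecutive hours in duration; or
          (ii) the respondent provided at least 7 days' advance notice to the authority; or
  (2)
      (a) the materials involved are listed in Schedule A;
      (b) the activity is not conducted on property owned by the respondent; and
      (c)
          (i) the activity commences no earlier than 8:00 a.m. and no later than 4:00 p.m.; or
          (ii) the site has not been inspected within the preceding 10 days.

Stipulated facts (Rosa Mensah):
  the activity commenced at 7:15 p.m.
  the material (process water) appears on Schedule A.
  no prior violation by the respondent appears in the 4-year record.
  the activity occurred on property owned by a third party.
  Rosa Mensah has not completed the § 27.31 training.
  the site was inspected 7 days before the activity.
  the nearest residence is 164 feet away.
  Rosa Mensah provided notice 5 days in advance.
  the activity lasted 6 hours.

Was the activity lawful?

No — unlawful.

(a) no residence in 150 ft — met.
(b) not (training certified) — satisfied.
(i) ≤ 3 hrs duration — not satisfied.
(ii) ≥7 days' notice — not met.
(c) = F OR F = false.
(1) = T AND T AND F = false.
(a) Schedule A material — met.
(b) not (own property) — met.
(i) start within hours — not satisfied.
(ii) not (site inspected) — not satisfied.
So (c) is not satisfied (F OR F).
(2): T AND T AND F → false.
So Overall is not satisfied (F OR F).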